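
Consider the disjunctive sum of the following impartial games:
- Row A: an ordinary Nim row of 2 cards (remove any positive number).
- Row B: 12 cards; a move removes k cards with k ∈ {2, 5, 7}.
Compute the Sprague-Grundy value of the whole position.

3

Row A is a plain Nim row of size 2, so its Grundy value is 2.
Build the Grundy sequence for row B with g(k) = mex{g(k−s) : s ∈ {2, 5, 7}, s ≤ k}:
g(0) = mex{} = 0
g(1) = mex{} = 0
g(2) = mex{0} = 1
g(3) = mex{0} = 1
g(4) = mex{1} = 0
g(5) = mex{0,1} = 2
g(6) = mex{0} = 1
g(7) = mex{0,1,2} = 3
g(8) = mex{0,1} = 2
g(9) = mex{0,1,3} = 2
g(10) = mex{1,2} = 0
g(11) = mex{0,1,2} = 3
g(12) = mex{0,2,3} = 1
So g(12) = 1.
By the Sprague-Grundy theorem, the Grundy value of a sum of independent games is the XOR of the component values.
Combined value = 2 XOR 1 = 3.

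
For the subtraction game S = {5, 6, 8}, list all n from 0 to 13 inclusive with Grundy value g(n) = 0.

0, 1, 2, 3, 4, 13

Compute g(0), g(1), … for moves {5, 6, 8}:
k:     0  1  2  3  4  5  6  7  8  9 10 11 12 13
g(k):  0  0  0  0  0  1  1  1  1  1  2  2  2  0
The P-positions (g = 0) in 0..13 are 0, 1, 2, 3, 4, 13.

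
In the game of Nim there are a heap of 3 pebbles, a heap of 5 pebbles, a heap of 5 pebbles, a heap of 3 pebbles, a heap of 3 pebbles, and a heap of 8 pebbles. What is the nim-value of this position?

11

Compute the nim-sum pairwise:
3 ⊕ 5 = 6
6 ⊕ 5 = 3
3 ⊕ 3 = 0
0 ⊕ 3 = 3
3 ⊕ 8 = 11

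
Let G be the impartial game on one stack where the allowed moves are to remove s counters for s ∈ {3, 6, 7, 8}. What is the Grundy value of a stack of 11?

Compute g(0), g(1), … for moves {3, 6, 7, 8}:
g(0) = mex{} = 0
g(1) = mex{} = 0
g(2) = mex{} = 0
g(3) = mex{0} = 1
g(4) = mex{0} = 1
g(5) = mex{0} = 1
g(6) = mex{0,1} = 2
g(7) = mex{0,1} = 2
g(8) = mex{0,1} = 2
g(9) = mex{0,1,2} = 3
g(10) = mex{0,1,2} = 3
g(11) = mex{1,2} = 0
So g(11) = 0.

0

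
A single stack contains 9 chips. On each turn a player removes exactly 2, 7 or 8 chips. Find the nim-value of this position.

2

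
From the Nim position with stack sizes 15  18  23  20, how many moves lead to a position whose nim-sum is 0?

Compute the nim-sum pairwise:
15 XOR 18 = 29
29 XOR 23 = 10
10 XOR 20 = 30
The overall nim-sum is X = 30. A stack of size p has a winning move iff p XOR X < p (reduce it to p XOR X).
  15: 15 XOR 30 = 17 ≥ 15 — no move.
  18: 18 XOR 30 = 12 < 18 — winning move (to 12).
  23: 23 XOR 30 = 9 < 23 — winning move (to 9).
  20: 20 XOR 30 = 10 < 20 — winning move (to 10).
That gives 3 winning moves.

3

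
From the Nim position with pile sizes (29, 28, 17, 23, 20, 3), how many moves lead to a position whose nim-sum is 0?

5

In binary:
  11101  (29)
  11100  (28)
  10001  (17)
  10111  (23)
  10100  (20)
  00011  (3)
  -----
  10000  (16)
The overall nim-sum is X = 16. A pile of size p has a winning move iff p XOR X < p (reduce it to p XOR X).
  29: 29 XOR 16 = 13 < 29 — winning move (to 13).
  28: 28 XOR 16 = 12 < 28 — winning move (to 12).
  17: 17 XOR 16 = 1 < 17 — winning move (to 1).
  23: 23 XOR 16 = 7 < 23 — winning move (to 7).
  20: 20 XOR 16 = 4 < 20 — winning move (to 4).
  3: 3 XOR 16 = 19 ≥ 3 — no move.
That gives 5 winning moves.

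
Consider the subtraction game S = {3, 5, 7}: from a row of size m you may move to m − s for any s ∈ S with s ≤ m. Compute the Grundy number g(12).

Grundy values for subtraction set {3, 5, 7}:
k:     0  1  2  3  4  5  6  7  8  9 10 11 12
g(k):  0  0  0  1  1  1  2  2  2  3  0  0  0
So g(12) = 0.

0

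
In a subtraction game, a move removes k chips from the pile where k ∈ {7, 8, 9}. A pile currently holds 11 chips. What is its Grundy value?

1

Compute g(0), g(1), … for moves {7, 8, 9}:
k:     0  1  2  3  4  5  6  7  8  9 10 11
g(k):  0  0  0  0  0  0  0  1  1  1  1  1
So g(11) = 1.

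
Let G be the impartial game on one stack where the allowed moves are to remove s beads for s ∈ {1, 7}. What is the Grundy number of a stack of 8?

Compute g(0), g(1), … for moves {1, 7}:
g(0) = mex{} = 0
g(1) = mex{0} = 1
g(2) = mex{1} = 0
g(3) = mex{0} = 1
g(4) = mex{1} = 0
g(5) = mex{0} = 1
g(6) = mex{1} = 0
g(7) = mex{0} = 1
g(8) = mex{1} = 0
So g(8) = 0.

0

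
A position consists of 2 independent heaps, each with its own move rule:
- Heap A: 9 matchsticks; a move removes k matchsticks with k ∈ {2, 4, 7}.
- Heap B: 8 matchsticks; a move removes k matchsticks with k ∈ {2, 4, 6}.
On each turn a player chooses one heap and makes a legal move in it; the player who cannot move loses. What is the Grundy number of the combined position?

Grundy values for heap A (subtraction set {2, 4, 7}):
g(0) = mex{} = 0
g(1) = mex{} = 0
g(2) = mex{0} = 1
g(3) = mex{0} = 1
g(4) = mex{0,1} = 2
g(5) = mex{0,1} = 2
g(6) = mex{1,2} = 0
g(7) = mex{0,1,2} = 3
g(8) = mex{0,2} = 1
g(9) = mex{1,2,3} = 0
So g(9) = 0.
Grundy values for heap B (subtraction set {2, 4, 6}):
g(0) = mex{} = 0
g(1) = mex{} = 0
g(2) = mex{0} = 1
g(3) = mex{0} = 1
g(4) = mex{0,1} = 2
g(5) = mex{0,1} = 2
g(6) = mex{0,1,2} = 3
g(7) = mex{0,1,2} = 3
g(8) = mex{1,2,3} = 0
So g(8) = 0.
The value of a disjunctive sum is the nim-sum of the parts.
Combined value = 0 ⊕ 0 = 0.

0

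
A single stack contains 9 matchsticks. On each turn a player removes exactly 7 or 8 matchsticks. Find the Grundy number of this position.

Build the Grundy sequence with g(k) = mex{g(k−s) : s ∈ {7, 8}, s ≤ k}:
g(0) = mex{} = 0
g(1) = mex{} = 0
g(2) = mex{} = 0
g(3) = mex{} = 0
g(4) = mex{} = 0
g(5) = mex{} = 0
g(6) = mex{} = 0
g(7) = mex{0} = 1
g(8) = mex{0} = 1
g(9) = mex{0} = 1
So g(9) = 1.

1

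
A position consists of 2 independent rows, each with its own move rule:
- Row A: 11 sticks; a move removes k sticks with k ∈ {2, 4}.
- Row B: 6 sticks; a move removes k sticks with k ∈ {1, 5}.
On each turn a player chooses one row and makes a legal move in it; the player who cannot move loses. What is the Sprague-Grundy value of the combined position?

For row A, compute g(0), g(1), … with moves {2, 4}:
g(0) = mex{} = 0
g(1) = mex{} = 0
g(2) = mex{0} = 1
g(3) = mex{0} = 1
g(4) = mex{0,1} = 2
g(5) = mex{0,1} = 2
g(6) = mex{1,2} = 0
g(7) = mex{1,2} = 0
g(8) = mex{0,2} = 1
g(9) = mex{0,2} = 1
g(10) = mex{0,1} = 2
g(11) = mex{0,1} = 2
So g(11) = 2.
For row B, compute g(0), g(1), … with moves {1, 5}:
g(0) = mex{} = 0
g(1) = mex{0} = 1
g(2) = mex{1} = 0
g(3) = mex{0} = 1
g(4) = mex{1} = 0
g(5) = mex{0} = 1
g(6) = mex{1} = 0
So g(6) = 0.
The value of a disjunctive sum is the nim-sum of the parts.
Combined value = 2 ⊕ 0 = 2.

2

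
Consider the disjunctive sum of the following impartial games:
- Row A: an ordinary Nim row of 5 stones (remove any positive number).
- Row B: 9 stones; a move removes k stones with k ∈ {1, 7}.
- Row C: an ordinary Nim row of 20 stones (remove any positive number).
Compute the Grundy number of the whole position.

16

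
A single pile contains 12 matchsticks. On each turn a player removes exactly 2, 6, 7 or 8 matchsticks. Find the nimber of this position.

2

Compute g(0), g(1), … for moves {2, 6, 7, 8}:
k:     0  1  2  3  4  5  6  7  8  9 10 11 12
g(k):  0  0  1  1  0  0  1  1  2  2  3  3  2
So g(12) = 2.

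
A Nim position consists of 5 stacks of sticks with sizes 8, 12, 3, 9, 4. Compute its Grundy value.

10

Compute the nim-sum pairwise:
8 ⊕ 12 = 4
4 ⊕ 3 = 7
7 ⊕ 9 = 14
14 ⊕ 4 = 10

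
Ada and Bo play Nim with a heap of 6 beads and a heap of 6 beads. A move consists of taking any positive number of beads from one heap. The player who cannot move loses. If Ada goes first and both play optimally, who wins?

Compute the nim-sum pairwise:
6 ⊕ 6 = 0
The nim-sum is 0, so this is a P-position: the player to move is in a losing position under optimal play; Ada is about to move from it and so loses — Bo wins.

Bo wins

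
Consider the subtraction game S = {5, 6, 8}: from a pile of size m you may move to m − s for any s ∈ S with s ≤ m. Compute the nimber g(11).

2

Compute g(0), g(1), … for moves {5, 6, 8}:
k:     0  1  2  3  4  5  6  7  8  9 10 11
g(k):  0  0  0  0  0  1  1  1  1  1  2  2
So g(11) = 2.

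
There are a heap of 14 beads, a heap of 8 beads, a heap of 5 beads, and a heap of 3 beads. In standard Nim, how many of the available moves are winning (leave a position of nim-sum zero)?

In binary:
  1110  (14)
  1000  (8)
  0101  (5)
  0011  (3)
  ----
  0000  (0)
The nim-sum is already 0, so every move leaves a nonzero nim-sum — there are no winning moves.

0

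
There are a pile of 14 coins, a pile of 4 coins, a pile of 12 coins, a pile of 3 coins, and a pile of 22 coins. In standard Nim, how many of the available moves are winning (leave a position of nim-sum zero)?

1

Bitwise XOR of the heap sizes:
  01110  (14)
  00100  (4)
  01100  (12)
  00011  (3)
  10110  (22)
  -----
  10011  (19)
The overall nim-sum is X = 19. A pile of size p has a winning move iff p XOR X < p (reduce it to p XOR X).
  14: 14 XOR 19 = 29 ≥ 14 — no move.
  4: 4 XOR 19 = 23 ≥ 4 — no move.
  12: 12 XOR 19 = 31 ≥ 12 — no move.
  3: 3 XOR 19 = 16 ≥ 3 — no move.
  22: 22 XOR 19 = 5 < 22 — winning move (to 5).
That gives 1 winning move.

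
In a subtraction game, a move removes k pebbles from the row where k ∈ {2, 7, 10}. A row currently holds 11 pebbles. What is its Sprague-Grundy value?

1

Build the Grundy sequence with g(k) = mex{g(k−s) : s ∈ {2, 7, 10}, s ≤ k}:
g(0) = mex{} = 0
g(1) = mex{} = 0
g(2) = mex{0} = 1
g(3) = mex{0} = 1
g(4) = mex{1} = 0
g(5) = mex{1} = 0
g(6) = mex{0} = 1
g(7) = mex{0} = 1
g(8) = mex{0,1} = 2
g(9) = mex{1} = 0
g(10) = mex{0,1,2} = 3
g(11) = mex{0} = 1
So g(11) = 1.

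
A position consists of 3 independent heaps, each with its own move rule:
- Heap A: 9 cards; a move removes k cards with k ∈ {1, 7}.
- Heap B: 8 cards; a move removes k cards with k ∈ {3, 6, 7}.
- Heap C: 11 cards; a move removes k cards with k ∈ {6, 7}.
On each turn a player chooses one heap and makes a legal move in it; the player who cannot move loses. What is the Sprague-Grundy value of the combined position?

2

Grundy values for heap A (subtraction set {1, 7}):
k:     0  1  2  3  4  5  6  7  8  9
g(k):  0  1  0  1  0  1  0  1  0  1
So g(9) = 1.
Grundy values for heap B (subtraction set {3, 6, 7}):
g(0) = mex{} = 0
g(1) = mex{} = 0
g(2) = mex{} = 0
g(3) = mex{0} = 1
g(4) = mex{0} = 1
g(5) = mex{0} = 1
g(6) = mex{0,1} = 2
g(7) = mex{0,1} = 2
g(8) = mex{0,1} = 2
So g(8) = 2.
Grundy values for heap C (subtraction set {6, 7}):
g(0) = mex{} = 0
g(1) = mex{} = 0
g(2) = mex{} = 0
g(3) = mex{} = 0
g(4) = mex{} = 0
g(5) = mex{} = 0
g(6) = mex{0} = 1
g(7) = mex{0} = 1
g(8) = mex{0} = 1
g(9) = mex{0} = 1
g(10) = mex{0} = 1
g(11) = mex{0} = 1
So g(11) = 1.
By the Sprague-Grundy theorem, the Grundy value of a sum of independent games is the XOR of the component values.
Combined value = 1 XOR 2 XOR 1 = 2.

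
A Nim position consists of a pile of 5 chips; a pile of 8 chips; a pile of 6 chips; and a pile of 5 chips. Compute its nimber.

Nim-sum: 5 ⊕ 8 ⊕ 6 ⊕ 5 = 14.

14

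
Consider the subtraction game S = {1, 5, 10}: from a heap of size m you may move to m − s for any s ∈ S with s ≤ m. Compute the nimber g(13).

3

Grundy values for subtraction set {1, 5, 10}:
g(0) = mex{} = 0
g(1) = mex{0} = 1
g(2) = mex{1} = 0
g(3) = mex{0} = 1
g(4) = mex{1} = 0
g(5) = mex{0} = 1
g(6) = mex{1} = 0
g(7) = mex{0} = 1
g(8) = mex{1} = 0
g(9) = mex{0} = 1
g(10) = mex{0,1} = 2
g(11) = mex{0,1,2} = 3
g(12) = mex{0,1,3} = 2
g(13) = mex{0,1,2} = 3
So g(13) = 3.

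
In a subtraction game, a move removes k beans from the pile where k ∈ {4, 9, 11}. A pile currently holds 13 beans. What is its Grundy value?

3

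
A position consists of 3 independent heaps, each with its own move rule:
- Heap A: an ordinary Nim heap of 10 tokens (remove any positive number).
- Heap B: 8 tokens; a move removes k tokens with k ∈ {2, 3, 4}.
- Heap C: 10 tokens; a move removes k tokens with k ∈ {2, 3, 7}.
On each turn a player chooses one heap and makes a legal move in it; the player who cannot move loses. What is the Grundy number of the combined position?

11

Heap A is a plain Nim heap of size 10, so its Grundy value is 10.
For heap B, compute g(0), g(1), … with moves {2, 3, 4}:
k:     0  1  2  3  4  5  6  7  8
g(k):  0  0  1  1  2  2  0  0  1
So g(8) = 1.
Build the Grundy sequence for heap C with g(k) = mex{g(k−s) : s ∈ {2, 3, 7}, s ≤ k}:
g(0) = mex{} = 0
g(1) = mex{} = 0
g(2) = mex{0} = 1
g(3) = mex{0} = 1
g(4) = mex{0,1} = 2
g(5) = mex{1} = 0
g(6) = mex{1,2} = 0
g(7) = mex{0,2} = 1
g(8) = mex{0} = 1
g(9) = mex{0,1} = 2
g(10) = mex{1} = 0
So g(10) = 0.
The value of a disjunctive sum is the nim-sum of the parts.
Combined value = 10 XOR 1 XOR 0 = 11.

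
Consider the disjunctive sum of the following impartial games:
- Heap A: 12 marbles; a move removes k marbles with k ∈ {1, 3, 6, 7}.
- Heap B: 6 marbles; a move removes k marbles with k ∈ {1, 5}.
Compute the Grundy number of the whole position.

Grundy values for heap A (subtraction set {1, 3, 6, 7}):
k:     0  1  2  3  4  5  6  7  8  9 10 11 12
g(k):  0  1  0  1  0  1  2  3  2  3  2  3  0
So g(12) = 0.
Grundy values for heap B (subtraction set {1, 5}):
g(0) = mex{} = 0
g(1) = mex{0} = 1
g(2) = mex{1} = 0
g(3) = mex{0} = 1
g(4) = mex{1} = 0
g(5) = mex{0} = 1
g(6) = mex{1} = 0
So g(6) = 0.
The value of a disjunctive sum is the nim-sum of the parts.
Combined value = 0 ⊕ 0 = 0.

0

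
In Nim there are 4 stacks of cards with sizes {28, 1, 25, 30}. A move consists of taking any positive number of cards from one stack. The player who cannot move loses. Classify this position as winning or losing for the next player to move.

Winning position

Compute the nim-sum pairwise:
28 ^ 1 = 29
29 ^ 25 = 4
4 ^ 30 = 26
The nim-sum is 26 ≠ 0, so this is an N-position: the player to move can win.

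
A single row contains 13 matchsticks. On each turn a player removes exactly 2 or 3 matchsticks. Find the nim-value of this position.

1

Build the Grundy sequence with g(k) = mex{g(k−s) : s ∈ {2, 3}, s ≤ k}:
k:     0  1  2  3  4  5  6  7  8  9 10 11 12 13
g(k):  0  0  1  1  2  0  0  1  1  2  0  0  1  1
So g(13) = 1.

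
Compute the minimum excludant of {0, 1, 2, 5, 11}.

The values 0, 1, 2 are all present; 3 is the first non-negative integer missing from the set.

3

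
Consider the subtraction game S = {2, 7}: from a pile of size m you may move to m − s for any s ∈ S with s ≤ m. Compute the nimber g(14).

0

Grundy values for subtraction set {2, 7}:
k:     0  1  2  3  4  5  6  7  8  9 10 11 12 13 14
g(k):  0  0  1  1  0  0  1  1  2  0  0  1  1  0  0
So g(14) = 0.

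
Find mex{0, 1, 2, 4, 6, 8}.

The values 0, 1, 2 are all present; 3 is the first non-negative integer missing from the set.

3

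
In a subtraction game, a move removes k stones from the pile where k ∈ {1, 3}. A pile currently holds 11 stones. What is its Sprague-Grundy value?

1

Compute g(0), g(1), … for moves {1, 3}:
k:     0  1  2  3  4  5  6  7  8  9 10 11
g(k):  0  1  0  1  0  1  0  1  0  1  0  1
So g(11) = 1.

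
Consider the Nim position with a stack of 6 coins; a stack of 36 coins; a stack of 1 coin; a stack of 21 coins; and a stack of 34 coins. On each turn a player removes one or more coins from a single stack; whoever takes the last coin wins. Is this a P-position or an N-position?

Compute the nim-sum pairwise:
6 ^ 36 = 34
34 ^ 1 = 35
35 ^ 21 = 54
54 ^ 34 = 20
The nim-sum is 20 ≠ 0, so this is an N-position: the player to move can win.

N-position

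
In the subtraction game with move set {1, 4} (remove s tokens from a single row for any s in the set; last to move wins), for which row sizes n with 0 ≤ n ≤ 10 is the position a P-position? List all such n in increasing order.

Build the Grundy sequence with g(k) = mex{g(k−s) : s ∈ {1, 4}, s ≤ k}:
k:     0  1  2  3  4  5  6  7  8  9 10
g(k):  0  1  0  1  2  0  1  0  1  2  0
The P-positions (g = 0) in 0..10 are 0, 2, 5, 7, 10.

0, 2, 5, 7, 10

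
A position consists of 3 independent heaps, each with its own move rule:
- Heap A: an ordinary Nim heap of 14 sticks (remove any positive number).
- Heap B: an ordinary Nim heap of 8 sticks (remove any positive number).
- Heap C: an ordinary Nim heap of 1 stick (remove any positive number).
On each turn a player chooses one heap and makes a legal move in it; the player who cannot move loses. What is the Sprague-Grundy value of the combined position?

7

Heap A is a plain Nim heap of size 14, so its Grundy value is 14.
Heap B is a plain Nim heap of size 8, so its Grundy value is 8.
Heap C is a plain Nim heap of size 1, so its Grundy value is 1.
By the Sprague-Grundy theorem, the Grundy value of a sum of independent games is the XOR of the component values.
Combined value = 14 XOR 8 XOR 1 = 7.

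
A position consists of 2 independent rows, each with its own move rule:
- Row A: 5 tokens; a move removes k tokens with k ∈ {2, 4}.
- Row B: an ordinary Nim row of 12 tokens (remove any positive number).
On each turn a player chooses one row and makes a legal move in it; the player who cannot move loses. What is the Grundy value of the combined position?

Grundy values for row A (subtraction set {2, 4}):
k:     0  1  2  3  4  5
g(k):  0  0  1  1  2  2
So g(5) = 2.
Row B is a plain Nim row of size 12, so its Grundy value is 12.
By the Sprague-Grundy theorem, the Grundy value of a sum of independent games is the XOR of the component values.
Combined value = 2 XOR 12 = 14.

14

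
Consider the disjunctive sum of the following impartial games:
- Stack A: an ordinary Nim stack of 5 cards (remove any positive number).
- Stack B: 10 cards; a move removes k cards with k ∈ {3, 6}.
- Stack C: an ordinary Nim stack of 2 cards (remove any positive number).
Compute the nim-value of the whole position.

7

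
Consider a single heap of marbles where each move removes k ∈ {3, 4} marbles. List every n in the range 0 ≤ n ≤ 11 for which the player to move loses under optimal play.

0, 1, 2, 7, 8, 9

Grundy values for subtraction set {3, 4}:
g(0) = mex{} = 0
g(1) = mex{} = 0
g(2) = mex{} = 0
g(3) = mex{0} = 1
g(4) = mex{0} = 1
g(5) = mex{0} = 1
g(6) = mex{0,1} = 2
g(7) = mex{1} = 0
g(8) = mex{1} = 0
g(9) = mex{1,2} = 0
g(10) = mex{0,2} = 1
g(11) = mex{0} = 1
The P-positions (g = 0) in 0..11 are 0, 1, 2, 7, 8, 9.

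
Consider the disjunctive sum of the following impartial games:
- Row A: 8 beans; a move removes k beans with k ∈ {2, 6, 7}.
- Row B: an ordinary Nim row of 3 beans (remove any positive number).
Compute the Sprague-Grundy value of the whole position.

Build the Grundy sequence for row A with g(k) = mex{g(k−s) : s ∈ {2, 6, 7}, s ≤ k}:
k:     0  1  2  3  4  5  6  7  8
g(k):  0  0  1  1  0  0  1  1  2
So g(8) = 2.
Row B is a plain Nim row of size 3, so its Grundy value is 3.
By the Sprague-Grundy theorem, the Grundy value of a sum of independent games is the XOR of the component values.
Combined value = 2 ⊕ 3 = 1.

1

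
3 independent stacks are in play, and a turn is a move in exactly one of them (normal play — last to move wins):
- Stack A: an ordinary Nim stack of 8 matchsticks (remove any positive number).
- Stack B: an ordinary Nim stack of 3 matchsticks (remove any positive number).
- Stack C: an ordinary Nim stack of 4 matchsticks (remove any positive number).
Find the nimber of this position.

15

Stack A is a plain Nim stack of size 8, so its Grundy value is 8.
Stack B is a plain Nim stack of size 3, so its Grundy value is 3.
Stack C is a plain Nim stack of size 4, so its Grundy value is 4.
By the Sprague-Grundy theorem, the Grundy value of a sum of independent games is the XOR of the component values.
Combined value = 8 ⊕ 3 ⊕ 4 = 15.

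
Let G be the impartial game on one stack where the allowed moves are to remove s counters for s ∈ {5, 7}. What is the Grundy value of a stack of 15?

Grundy values for subtraction set {5, 7}:
k:     0  1  2  3  4  5  6  7  8  9 10 11 12 13 14 15
g(k):  0  0  0  0  0  1  1  1  1  1  2  2  0  0  0  0
So g(15) = 0.

0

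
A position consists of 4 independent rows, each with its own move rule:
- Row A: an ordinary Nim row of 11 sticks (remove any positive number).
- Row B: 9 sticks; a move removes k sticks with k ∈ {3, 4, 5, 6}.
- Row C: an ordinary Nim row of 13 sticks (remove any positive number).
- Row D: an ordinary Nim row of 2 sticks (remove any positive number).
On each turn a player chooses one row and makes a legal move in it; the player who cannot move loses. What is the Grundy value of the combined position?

Row A is a plain Nim row of size 11, so its Grundy value is 11.
Grundy values for row B (subtraction set {3, 4, 5, 6}):
g(0) = mex{} = 0
g(1) = mex{} = 0
g(2) = mex{} = 0
g(3) = mex{0} = 1
g(4) = mex{0} = 1
g(5) = mex{0} = 1
g(6) = mex{0,1} = 2
g(7) = mex{0,1} = 2
g(8) = mex{0,1} = 2
g(9) = mex{1,2} = 0
So g(9) = 0.
Row C is a plain Nim row of size 13, so its Grundy value is 13.
Row D is a plain Nim row of size 2, so its Grundy value is 2.
The value of a disjunctive sum is the nim-sum of the parts.
Combined value = 11 XOR 0 XOR 13 XOR 2 = 4.

4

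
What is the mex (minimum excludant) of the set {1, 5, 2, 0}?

3

The values 0, 1, 2 are all present; 3 is the first non-negative integer missing from the set.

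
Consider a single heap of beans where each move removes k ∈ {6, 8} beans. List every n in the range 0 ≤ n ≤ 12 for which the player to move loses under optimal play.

0, 1, 2, 3, 4, 5

Compute g(0), g(1), … for moves {6, 8}:
k:     0  1  2  3  4  5  6  7  8  9 10 11 12
g(k):  0  0  0  0  0  0  1  1  1  1  1  1  2
The P-positions (g = 0) in 0..12 are 0, 1, 2, 3, 4, 5.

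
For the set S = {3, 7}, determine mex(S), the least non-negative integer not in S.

0

0 is not in the set, so the mex is 0.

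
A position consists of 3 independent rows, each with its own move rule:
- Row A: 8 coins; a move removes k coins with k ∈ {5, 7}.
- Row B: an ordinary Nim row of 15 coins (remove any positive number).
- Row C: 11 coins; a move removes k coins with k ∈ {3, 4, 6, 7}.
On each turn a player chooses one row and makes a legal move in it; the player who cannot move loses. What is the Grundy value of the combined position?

14

Grundy values for row A (subtraction set {5, 7}):
k:     0  1  2  3  4  5  6  7  8
g(k):  0  0  0  0  0  1  1  1  1
So g(8) = 1.
Row B is a plain Nim row of size 15, so its Grundy value is 15.
Build the Grundy sequence for row C with g(k) = mex{g(k−s) : s ∈ {3, 4, 6, 7}, s ≤ k}:
k:     0  1  2  3  4  5  6  7  8  9 10 11
g(k):  0  0  0  1  1  1  2  2  2  3  0  0
So g(11) = 0.
The value of a disjunctive sum is the nim-sum of the parts.
Combined value = 1 XOR 15 XOR 0 = 14.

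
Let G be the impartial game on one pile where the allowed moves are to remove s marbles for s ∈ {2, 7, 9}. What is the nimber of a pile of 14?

3

Build the Grundy sequence with g(k) = mex{g(k−s) : s ∈ {2, 7, 9}, s ≤ k}:
k:     0  1  2  3  4  5  6  7  8  9 10 11 12 13 14
g(k):  0  0  1  1  0  0  1  1  2  2  3  3  2  2  3
So g(14) = 3.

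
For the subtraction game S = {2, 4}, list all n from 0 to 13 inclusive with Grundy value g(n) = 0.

Grundy values for subtraction set {2, 4}:
k:     0  1  2  3  4  5  6  7  8  9 10 11 12 13
g(k):  0  0  1  1  2  2  0  0  1  1  2  2  0  0
The P-positions (g = 0) in 0..13 are 0, 1, 6, 7, 12, 13.

0, 1, 6, 7, 12, 13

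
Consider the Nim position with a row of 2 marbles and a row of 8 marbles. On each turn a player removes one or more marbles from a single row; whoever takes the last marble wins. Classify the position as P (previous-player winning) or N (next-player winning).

In binary:
  0010  (2)
  1000  (8)
  ----
  1010  (10)
The nim-sum is 10 ≠ 0, so this is an N-position: the player to move can win.

N-position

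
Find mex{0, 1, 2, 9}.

The values 0, 1, 2 are all present; 3 is the first non-negative integer missing from the set.

3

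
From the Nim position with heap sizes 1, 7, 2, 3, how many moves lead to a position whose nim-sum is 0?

1

Nim-sum: 1 ⊕ 7 ⊕ 2 ⊕ 3 = 7.
The overall nim-sum is X = 7. A heap of size p has a winning move iff p XOR X < p (reduce it to p XOR X).
  1: 1 XOR 7 = 6 ≥ 1 — no move.
  7: 7 XOR 7 = 0 < 7 — winning move (to 0).
  2: 2 XOR 7 = 5 ≥ 2 — no move.
  3: 3 XOR 7 = 4 ≥ 3 — no move.
That gives 1 winning move.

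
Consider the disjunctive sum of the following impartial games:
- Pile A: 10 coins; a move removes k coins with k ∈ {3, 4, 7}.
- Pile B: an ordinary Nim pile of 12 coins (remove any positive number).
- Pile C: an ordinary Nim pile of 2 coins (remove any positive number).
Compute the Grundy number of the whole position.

14

Grundy values for pile A (subtraction set {3, 4, 7}):
k:     0  1  2  3  4  5  6  7  8  9 10
g(k):  0  0  0  1  1  1  2  2  2  3  0
So g(10) = 0.
Pile B is a plain Nim pile of size 12, so its Grundy value is 12.
Pile C is a plain Nim pile of size 2, so its Grundy value is 2.
The value of a disjunctive sum is the nim-sum of the parts.
Combined value = 0 ⊕ 12 ⊕ 2 = 14.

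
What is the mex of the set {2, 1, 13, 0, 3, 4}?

5

The values 0, 1, 2, 3, 4 are all present; 5 is the first non-negative integer missing from the set.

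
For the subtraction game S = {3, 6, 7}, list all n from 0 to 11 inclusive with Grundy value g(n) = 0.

0, 1, 2, 10, 11

Build the Grundy sequence with g(k) = mex{g(k−s) : s ∈ {3, 6, 7}, s ≤ k}:
k:     0  1  2  3  4  5  6  7  8  9 10 11
g(k):  0  0  0  1  1  1  2  2  2  3  0  0
The P-positions (g = 0) in 0..11 are 0, 1, 2, 10, 11.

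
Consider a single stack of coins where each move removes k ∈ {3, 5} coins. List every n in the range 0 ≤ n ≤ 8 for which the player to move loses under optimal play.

0, 1, 2, 8

Compute g(0), g(1), … for moves {3, 5}:
g(0) = mex{} = 0
g(1) = mex{} = 0
g(2) = mex{} = 0
g(3) = mex{0} = 1
g(4) = mex{0} = 1
g(5) = mex{0} = 1
g(6) = mex{0,1} = 2
g(7) = mex{0,1} = 2
g(8) = mex{1} = 0
The P-positions (g = 0) in 0..8 are 0, 1, 2, 8.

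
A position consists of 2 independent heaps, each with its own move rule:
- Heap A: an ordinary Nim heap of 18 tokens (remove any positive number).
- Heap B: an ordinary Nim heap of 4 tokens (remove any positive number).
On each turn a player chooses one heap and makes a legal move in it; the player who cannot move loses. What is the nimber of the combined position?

Heap A is a plain Nim heap of size 18, so its Grundy value is 18.
Heap B is a plain Nim heap of size 4, so its Grundy value is 4.
By the Sprague-Grundy theorem, the Grundy value of a sum of independent games is the XOR of the component values.
Combined value = 18 ⊕ 4 = 22.

22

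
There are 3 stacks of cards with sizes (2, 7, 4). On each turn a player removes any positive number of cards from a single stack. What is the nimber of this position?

1

Compute the nim-sum pairwise:
2 ^ 7 = 5
5 ^ 4 = 1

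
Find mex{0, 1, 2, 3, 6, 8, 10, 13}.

4

The values 0, 1, 2, 3 are all present; 4 is the first non-negative integer missing from the set.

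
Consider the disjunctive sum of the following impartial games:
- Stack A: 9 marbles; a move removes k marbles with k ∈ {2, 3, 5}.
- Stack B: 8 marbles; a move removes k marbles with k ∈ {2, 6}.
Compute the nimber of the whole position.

1

Build the Grundy sequence for stack A with g(k) = mex{g(k−s) : s ∈ {2, 3, 5}, s ≤ k}:
g(0) = mex{} = 0
g(1) = mex{} = 0
g(2) = mex{0} = 1
g(3) = mex{0} = 1
g(4) = mex{0,1} = 2
g(5) = mex{0,1} = 2
g(6) = mex{0,1,2} = 3
g(7) = mex{1,2} = 0
g(8) = mex{1,2,3} = 0
g(9) = mex{0,2,3} = 1
So g(9) = 1.
For stack B, compute g(0), g(1), … with moves {2, 6}:
g(0) = mex{} = 0
g(1) = mex{} = 0
g(2) = mex{0} = 1
g(3) = mex{0} = 1
g(4) = mex{1} = 0
g(5) = mex{1} = 0
g(6) = mex{0} = 1
g(7) = mex{0} = 1
g(8) = mex{1} = 0
So g(8) = 0.
By the Sprague-Grundy theorem, the Grundy value of a sum of independent games is the XOR of the component values.
Combined value = 1 XOR 0 = 1.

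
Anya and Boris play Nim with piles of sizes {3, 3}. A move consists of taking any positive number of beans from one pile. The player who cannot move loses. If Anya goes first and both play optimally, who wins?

In binary:
  11  (3)
  11  (3)
  --
  00  (0)
The nim-sum is 0, so this is a P-position: the player to move is in a losing position under optimal play; Anya is about to move from it and so loses — Boris wins.

Boris wins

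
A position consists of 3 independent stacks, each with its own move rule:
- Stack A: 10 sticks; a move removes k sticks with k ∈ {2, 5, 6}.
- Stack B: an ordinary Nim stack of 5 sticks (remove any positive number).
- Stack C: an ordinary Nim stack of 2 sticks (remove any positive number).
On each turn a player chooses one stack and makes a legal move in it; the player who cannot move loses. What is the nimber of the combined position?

6

Grundy values for stack A (subtraction set {2, 5, 6}):
k:     0  1  2  3  4  5  6  7  8  9 10
g(k):  0  0  1  1  0  2  1  3  0  2  1
So g(10) = 1.
Stack B is a plain Nim stack of size 5, so its Grundy value is 5.
Stack C is a plain Nim stack of size 2, so its Grundy value is 2.
The value of a disjunctive sum is the nim-sum of the parts.
Combined value = 1 XOR 5 XOR 2 = 6.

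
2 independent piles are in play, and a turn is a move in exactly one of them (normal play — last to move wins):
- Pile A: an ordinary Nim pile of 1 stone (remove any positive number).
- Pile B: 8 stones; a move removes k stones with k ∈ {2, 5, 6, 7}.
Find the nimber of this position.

3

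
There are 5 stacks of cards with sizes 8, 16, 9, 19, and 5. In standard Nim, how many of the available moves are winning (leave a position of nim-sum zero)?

1

Compute the nim-sum pairwise:
8 ^ 16 = 24
24 ^ 9 = 17
17 ^ 19 = 2
2 ^ 5 = 7
The overall nim-sum is X = 7. A stack of size p has a winning move iff p XOR X < p (reduce it to p XOR X).
  8: 8 XOR 7 = 15 ≥ 8 — no move.
  16: 16 XOR 7 = 23 ≥ 16 — no move.
  9: 9 XOR 7 = 14 ≥ 9 — no move.
  19: 19 XOR 7 = 20 ≥ 19 — no move.
  5: 5 XOR 7 = 2 < 5 — winning move (to 2).
That gives 1 winning move.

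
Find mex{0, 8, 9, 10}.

1

0 is in the set but 1 is not, so the mex is 1.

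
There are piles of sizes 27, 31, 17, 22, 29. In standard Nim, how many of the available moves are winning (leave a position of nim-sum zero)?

In binary:
  11011  (27)
  11111  (31)
  10001  (17)
  10110  (22)
  11101  (29)
  -----
  11110  (30)
The overall nim-sum is X = 30. A pile of size p has a winning move iff p XOR X < p (reduce it to p XOR X).
  27: 27 XOR 30 = 5 < 27 — winning move (to 5).
  31: 31 XOR 30 = 1 < 31 — winning move (to 1).
  17: 17 XOR 30 = 15 < 17 — winning move (to 15).
  22: 22 XOR 30 = 8 < 22 — winning move (to 8).
  29: 29 XOR 30 = 3 < 29 — winning move (to 3).
That gives 5 winning moves.

5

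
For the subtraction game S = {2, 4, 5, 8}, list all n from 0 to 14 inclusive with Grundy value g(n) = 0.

Grundy values for subtraction set {2, 4, 5, 8}:
k:     0  1  2  3  4  5  6  7  8  9 10 11 12 13 14
g(k):  0  0  1  1  2  2  3  0  4  1  0  2  1  0  2
The P-positions (g = 0) in 0..14 are 0, 1, 7, 10, 13.

0, 1, 7, 10, 13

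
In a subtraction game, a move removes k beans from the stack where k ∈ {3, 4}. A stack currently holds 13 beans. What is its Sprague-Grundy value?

2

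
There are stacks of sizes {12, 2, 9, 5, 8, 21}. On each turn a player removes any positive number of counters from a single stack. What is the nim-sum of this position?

31

Nim-sum: 12 XOR 2 XOR 9 XOR 5 XOR 8 XOR 21 = 31.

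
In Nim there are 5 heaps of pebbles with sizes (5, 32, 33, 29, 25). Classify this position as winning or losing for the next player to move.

In binary:
  000101  (5)
  100000  (32)
  100001  (33)
  011101  (29)
  011001  (25)
  ------
  000000  (0)
The nim-sum is 0, so this is a P-position: the player to move is in a losing position under optimal play.

Losing position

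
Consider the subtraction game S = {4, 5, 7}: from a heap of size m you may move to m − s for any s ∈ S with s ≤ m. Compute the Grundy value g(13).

0

Build the Grundy sequence with g(k) = mex{g(k−s) : s ∈ {4, 5, 7}, s ≤ k}:
g(0) = mex{} = 0
g(1) = mex{} = 0
g(2) = mex{} = 0
g(3) = mex{} = 0
g(4) = mex{0} = 1
g(5) = mex{0} = 1
g(6) = mex{0} = 1
g(7) = mex{0} = 1
g(8) = mex{0,1} = 2
g(9) = mex{0,1} = 2
g(10) = mex{0,1} = 2
g(11) = mex{1} = 0
g(12) = mex{1,2} = 0
g(13) = mex{1,2} = 0
So g(13) = 0.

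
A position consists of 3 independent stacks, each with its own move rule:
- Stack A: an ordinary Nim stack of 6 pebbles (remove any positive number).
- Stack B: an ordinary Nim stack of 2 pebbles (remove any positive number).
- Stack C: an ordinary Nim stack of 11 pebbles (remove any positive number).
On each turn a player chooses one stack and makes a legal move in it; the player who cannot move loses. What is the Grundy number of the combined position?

Stack A is a plain Nim stack of size 6, so its Grundy value is 6.
Stack B is a plain Nim stack of size 2, so its Grundy value is 2.
Stack C is a plain Nim stack of size 11, so its Grundy value is 11.
The value of a disjunctive sum is the nim-sum of the parts.
Combined value = 6 ⊕ 2 ⊕ 11 = 15.

15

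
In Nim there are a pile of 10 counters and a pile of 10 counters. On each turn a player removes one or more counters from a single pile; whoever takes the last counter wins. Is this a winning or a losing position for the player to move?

Losing position

Bitwise XOR of the heap sizes:
  1010  (10)
  1010  (10)
  ----
  0000  (0)
The nim-sum is 0, so this is a P-position: the player to move is in a losing position under optimal play.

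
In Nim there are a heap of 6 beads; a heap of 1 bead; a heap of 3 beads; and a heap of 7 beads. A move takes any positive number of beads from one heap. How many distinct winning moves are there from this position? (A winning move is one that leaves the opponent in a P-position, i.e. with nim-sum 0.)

3

Compute the nim-sum pairwise:
6 ^ 1 = 7
7 ^ 3 = 4
4 ^ 7 = 3
The overall nim-sum is X = 3. A heap of size p has a winning move iff p XOR X < p (reduce it to p XOR X).
  6: 6 XOR 3 = 5 < 6 — winning move (to 5).
  1: 1 XOR 3 = 2 ≥ 1 — no move.
  3: 3 XOR 3 = 0 < 3 — winning move (to 0).
  7: 7 XOR 3 = 4 < 7 — winning move (to 4).
That gives 3 winning moves.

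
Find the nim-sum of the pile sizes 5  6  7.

Write each in binary and XOR column by column:
  101  (5)
  110  (6)
  111  (7)
  ---
  100  (4)

4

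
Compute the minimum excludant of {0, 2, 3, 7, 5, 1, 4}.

The values 0, 1, 2, 3, 4, 5 are all present; 6 is the first non-negative integer missing from the set.

6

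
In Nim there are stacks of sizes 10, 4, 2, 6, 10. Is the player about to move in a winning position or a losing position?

Losing position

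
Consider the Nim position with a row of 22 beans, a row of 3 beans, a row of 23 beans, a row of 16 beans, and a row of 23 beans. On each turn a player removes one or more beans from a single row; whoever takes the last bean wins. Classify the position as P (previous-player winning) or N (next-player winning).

Write each in binary and XOR column by column:
  10110  (22)
  00011  (3)
  10111  (23)
  10000  (16)
  10111  (23)
  -----
  00101  (5)
The nim-sum is 5 ≠ 0, so this is an N-position: the player to move can win.

N-position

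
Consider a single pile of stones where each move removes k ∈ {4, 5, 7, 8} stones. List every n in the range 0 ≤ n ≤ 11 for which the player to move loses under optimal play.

Build the Grundy sequence with g(k) = mex{g(k−s) : s ∈ {4, 5, 7, 8}, s ≤ k}:
g(0) = mex{} = 0
g(1) = mex{} = 0
g(2) = mex{} = 0
g(3) = mex{} = 0
g(4) = mex{0} = 1
g(5) = mex{0} = 1
g(6) = mex{0} = 1
g(7) = mex{0} = 1
g(8) = mex{0,1} = 2
g(9) = mex{0,1} = 2
g(10) = mex{0,1} = 2
g(11) = mex{0,1} = 2
The P-positions (g = 0) in 0..11 are 0, 1, 2, 3.

0, 1, 2, 3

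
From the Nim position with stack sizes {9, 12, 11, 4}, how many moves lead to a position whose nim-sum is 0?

3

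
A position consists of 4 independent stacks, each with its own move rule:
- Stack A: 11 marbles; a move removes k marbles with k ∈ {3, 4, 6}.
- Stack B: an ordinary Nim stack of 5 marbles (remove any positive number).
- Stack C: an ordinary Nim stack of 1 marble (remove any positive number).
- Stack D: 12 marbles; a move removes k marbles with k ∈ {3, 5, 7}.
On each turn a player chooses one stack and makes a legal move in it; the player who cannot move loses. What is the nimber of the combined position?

4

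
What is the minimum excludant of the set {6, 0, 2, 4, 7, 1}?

3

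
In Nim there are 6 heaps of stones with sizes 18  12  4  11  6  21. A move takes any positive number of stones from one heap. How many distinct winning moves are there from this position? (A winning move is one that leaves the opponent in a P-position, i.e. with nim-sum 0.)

3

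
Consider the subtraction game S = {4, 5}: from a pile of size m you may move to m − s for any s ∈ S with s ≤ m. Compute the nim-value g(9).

Build the Grundy sequence with g(k) = mex{g(k−s) : s ∈ {4, 5}, s ≤ k}:
g(0) = mex{} = 0
g(1) = mex{} = 0
g(2) = mex{} = 0
g(3) = mex{} = 0
g(4) = mex{0} = 1
g(5) = mex{0} = 1
g(6) = mex{0} = 1
g(7) = mex{0} = 1
g(8) = mex{0,1} = 2
g(9) = mex{1} = 0
So g(9) = 0.

0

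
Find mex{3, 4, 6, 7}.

0

0 is not in the set, so the mex is 0.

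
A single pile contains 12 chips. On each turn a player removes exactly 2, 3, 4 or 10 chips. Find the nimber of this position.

0

Compute g(0), g(1), … for moves {2, 3, 4, 10}:
k:     0  1  2  3  4  5  6  7  8  9 10 11 12
g(k):  0  0  1  1  2  2  0  0  1  1  2  2  0
So g(12) = 0.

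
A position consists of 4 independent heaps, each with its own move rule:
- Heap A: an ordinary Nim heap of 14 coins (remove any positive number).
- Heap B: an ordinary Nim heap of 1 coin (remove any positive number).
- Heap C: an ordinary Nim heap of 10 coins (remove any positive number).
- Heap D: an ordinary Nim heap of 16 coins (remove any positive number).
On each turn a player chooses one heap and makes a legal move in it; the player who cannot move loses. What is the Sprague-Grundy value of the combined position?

21

Heap A is a plain Nim heap of size 14, so its Grundy value is 14.
Heap B is a plain Nim heap of size 1, so its Grundy value is 1.
Heap C is a plain Nim heap of size 10, so its Grundy value is 10.
Heap D is a plain Nim heap of size 16, so its Grundy value is 16.
By the Sprague-Grundy theorem, the Grundy value of a sum of independent games is the XOR of the component values.
Combined value = 14 ⊕ 1 ⊕ 10 ⊕ 16 = 21.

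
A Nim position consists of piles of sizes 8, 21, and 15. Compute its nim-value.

18

Nim-sum: 8 ⊕ 21 ⊕ 15 = 18.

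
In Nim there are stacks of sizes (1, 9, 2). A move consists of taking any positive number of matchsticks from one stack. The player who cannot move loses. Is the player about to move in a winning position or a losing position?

Winning position

Compute the nim-sum pairwise:
1 ⊕ 9 = 8
8 ⊕ 2 = 10
The nim-sum is 10 ≠ 0, so this is an N-position: the player to move can win.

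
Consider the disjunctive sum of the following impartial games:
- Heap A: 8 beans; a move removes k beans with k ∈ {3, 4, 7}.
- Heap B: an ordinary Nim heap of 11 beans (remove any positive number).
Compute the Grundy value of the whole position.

Grundy values for heap A (subtraction set {3, 4, 7}):
k:     0  1  2  3  4  5  6  7  8
g(k):  0  0  0  1  1  1  2  2  2
So g(8) = 2.
Heap B is a plain Nim heap of size 11, so its Grundy value is 11.
By the Sprague-Grundy theorem, the Grundy value of a sum of independent games is the XOR of the component values.
Combined value = 2 ⊕ 11 = 9.

9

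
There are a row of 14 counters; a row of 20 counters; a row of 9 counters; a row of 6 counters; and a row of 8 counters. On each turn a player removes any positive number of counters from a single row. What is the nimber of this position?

Bitwise XOR of the heap sizes:
  01110  (14)
  10100  (20)
  01001  (9)
  00110  (6)
  01000  (8)
  -----
  11101  (29)

29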